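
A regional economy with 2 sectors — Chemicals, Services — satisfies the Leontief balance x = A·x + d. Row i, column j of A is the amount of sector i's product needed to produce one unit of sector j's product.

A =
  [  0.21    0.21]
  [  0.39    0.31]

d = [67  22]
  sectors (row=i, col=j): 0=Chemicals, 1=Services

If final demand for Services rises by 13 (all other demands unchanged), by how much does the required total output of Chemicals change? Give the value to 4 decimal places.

5.8938

Form M = I − A:
  [  0.79   -0.21]
  [ -0.39    0.69]
Leontief inverse L = M⁻¹:
  [  1.4896    0.4534]
  [  0.8420    1.7055]
Total output x = L · d:
  x_0 = 1.4896·67 + 0.4534·22 = 109.7798
  x_1 = 0.8420·67 + 1.7055·22 = 93.9335
Δx_0 = L[0,1] · Δd_1 = 0.4534 · 13 = 5.8938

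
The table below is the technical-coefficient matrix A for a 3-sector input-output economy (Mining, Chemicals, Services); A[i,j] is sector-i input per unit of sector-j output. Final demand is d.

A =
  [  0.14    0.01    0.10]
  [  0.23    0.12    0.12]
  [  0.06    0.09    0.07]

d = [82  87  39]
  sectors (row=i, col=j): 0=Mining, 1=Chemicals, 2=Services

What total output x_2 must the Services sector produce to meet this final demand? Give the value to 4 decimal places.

Form M = I − A:
  [  0.86   -0.01   -0.10]
  [ -0.23    0.88   -0.12]
  [ -0.06   -0.09    0.93]
Leontief inverse L = M⁻¹:
  [  1.1790    0.0267    0.1302]
  [  0.3228    1.1589    0.1842]
  [  0.1073    0.1139    1.1015]
Total output x = L · d:
  x_0 = 1.1790·82 + 0.0267·87 + 0.1302·39 = 104.0828
  x_1 = 0.3228·82 + 1.1589·87 + 0.1842·39 = 134.4759
  x_2 = 0.1073·82 + 0.1139·87 + 1.1015·39 = 61.6643

61.6643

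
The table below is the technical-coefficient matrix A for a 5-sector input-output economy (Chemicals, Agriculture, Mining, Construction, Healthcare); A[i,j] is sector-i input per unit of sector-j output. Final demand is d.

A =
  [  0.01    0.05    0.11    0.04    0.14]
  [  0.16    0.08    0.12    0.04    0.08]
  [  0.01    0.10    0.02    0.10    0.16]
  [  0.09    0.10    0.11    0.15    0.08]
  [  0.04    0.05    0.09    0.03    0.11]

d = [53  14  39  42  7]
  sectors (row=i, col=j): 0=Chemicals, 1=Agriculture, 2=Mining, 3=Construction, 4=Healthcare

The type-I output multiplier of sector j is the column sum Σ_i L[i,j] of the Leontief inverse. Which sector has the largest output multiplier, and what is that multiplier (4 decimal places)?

Form M = I − A:
  [  0.99   -0.05   -0.11   -0.04   -0.14]
  [ -0.16    0.92   -0.12   -0.04   -0.08]
  [ -0.01   -0.10    0.98   -0.10   -0.16]
  [ -0.09   -0.10   -0.11    0.85   -0.08]
  [ -0.04   -0.05   -0.09   -0.03    0.89]
Leontief inverse L = M⁻¹:
  [  1.0424    0.0935    0.1564    0.0792    0.2076]
  [  0.2012    1.1379    0.1883    0.0914    0.1760]
  [  0.0575    0.1491    1.0826    0.1452    0.2301]
  [  0.1480    0.1714    0.1914    1.2205    0.1828]
  [  0.0690    0.0890    0.1335    0.0645    1.1722]
Total output x = L · d:
  x_0 = 1.0424·53 + 0.0935·14 + 0.1564·39 + 0.0792·42 + 0.2076·7 = 67.4352
  x_1 = 0.2012·53 + 1.1379·14 + 0.1883·39 + 0.0914·42 + 0.1760·7 = 39.0100
  x_2 = 0.0575·53 + 0.1491·14 + 1.0826·39 + 0.1452·42 + 0.2301·7 = 55.0651
  x_3 = 0.1480·53 + 0.1714·14 + 0.1914·39 + 1.2205·42 + 0.1828·7 = 70.2461
  x_4 = 0.0690·53 + 0.0890·14 + 0.1335·39 + 0.0645·42 + 1.1722·7 = 21.0238
Output multipliers (column sums of L):
  Chemicals: 1.5181
  Agriculture: 1.6409
  Mining: 1.7522
  Construction: 1.6008
  Healthcare: 1.9688

Healthcare (1.9688)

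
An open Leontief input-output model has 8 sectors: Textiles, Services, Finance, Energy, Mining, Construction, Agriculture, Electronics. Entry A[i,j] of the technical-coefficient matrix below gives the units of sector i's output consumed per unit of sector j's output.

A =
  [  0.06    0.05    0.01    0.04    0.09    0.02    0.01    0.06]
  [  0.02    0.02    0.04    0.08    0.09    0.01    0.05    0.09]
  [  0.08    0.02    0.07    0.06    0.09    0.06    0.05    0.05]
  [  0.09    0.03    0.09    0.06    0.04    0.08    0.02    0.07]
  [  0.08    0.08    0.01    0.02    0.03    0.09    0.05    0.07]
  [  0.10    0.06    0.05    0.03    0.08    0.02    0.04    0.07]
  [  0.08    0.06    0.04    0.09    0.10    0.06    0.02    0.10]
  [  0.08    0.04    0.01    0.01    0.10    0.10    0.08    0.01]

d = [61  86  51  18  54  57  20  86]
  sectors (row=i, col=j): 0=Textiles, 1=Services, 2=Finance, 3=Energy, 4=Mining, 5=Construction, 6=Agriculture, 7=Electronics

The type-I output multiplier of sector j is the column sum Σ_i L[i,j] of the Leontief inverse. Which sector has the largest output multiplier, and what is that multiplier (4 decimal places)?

Mining (2.0949)

Form M = I − A:
  [  0.94   -0.05   -0.01   -0.04   -0.09   -0.02   -0.01   -0.06]
  [ -0.02    0.98   -0.04   -0.08   -0.09   -0.01   -0.05   -0.09]
  [ -0.08   -0.02    0.93   -0.06   -0.09   -0.06   -0.05   -0.05]
  [ -0.09   -0.03   -0.09    0.94   -0.04   -0.08   -0.02   -0.07]
  [ -0.08   -0.08   -0.01   -0.02    0.97   -0.09   -0.05   -0.07]
  [ -0.10   -0.06   -0.05   -0.03   -0.08    0.98   -0.04   -0.07]
  [ -0.08   -0.06   -0.04   -0.09   -0.10   -0.06    0.98   -0.10]
  [ -0.08   -0.04   -0.01   -0.01   -0.10   -0.10   -0.08    0.99]
Leontief inverse L = M⁻¹:
  [  1.1024    0.0791    0.0284    0.0644    0.1330    0.0545    0.0350    0.0968]
  [  0.0752    1.0545    0.0664    0.1112    0.1424    0.0571    0.0808    0.1339]
  [  0.1450    0.0614    1.1011    0.0975    0.1536    0.1088    0.0835    0.1039]
  [  0.1542    0.0686    0.1223    1.0968    0.1057    0.1263    0.0541    0.1212]
  [  0.1340    0.1158    0.0350    0.0541    1.0907    0.1277    0.0807    0.1185]
  [  0.1561    0.0974    0.0752    0.0648    0.1406    1.0640    0.0721    0.1192]
  [  0.1519    0.1058    0.0743    0.1308    0.1715    0.1163    1.0603    0.1593]
  [  0.1367    0.0804    0.0345    0.0443    0.1574    0.1389    0.1086    1.0625]
Total output x = L · d:
  x_0 = 1.1024·61 + 0.0791·86 + 0.0284·51 + 0.0644·18 + 0.1330·54 + 0.0545·57 + 0.0350·20 + 0.0968·86 = 95.9688
  x_1 = 0.0752·61 + 1.0545·86 + 0.0664·51 + 0.1112·18 + 0.1424·54 + 0.0571·57 + 0.0808·20 + 0.1339·86 = 124.7462
  x_2 = 0.1450·61 + 0.0614·86 + 1.1011·51 + 0.0975·18 + 0.1536·54 + 0.1088·57 + 0.0835·20 + 0.1039·86 = 97.1353
  x_3 = 0.1542·61 + 0.0686·86 + 0.1223·51 + 1.0968·18 + 0.1057·54 + 0.1263·57 + 0.0541·20 + 0.1212·86 = 65.6946
  x_4 = 0.1340·61 + 0.1158·86 + 0.0350·51 + 0.0541·18 + 1.0907·54 + 0.1277·57 + 0.0807·20 + 0.1185·86 = 98.8722
  x_5 = 0.1561·61 + 0.0974·86 + 0.0752·51 + 0.0648·18 + 0.1406·54 + 1.0640·57 + 0.0721·20 + 0.1192·86 = 102.8314
  x_6 = 0.1519·61 + 0.1058·86 + 0.0743·51 + 0.1308·18 + 0.1715·54 + 0.1163·57 + 1.0603·20 + 0.1593·86 = 75.3001
  x_7 = 0.1367·61 + 0.0804·86 + 0.0345·51 + 0.0443·18 + 0.1574·54 + 0.1389·57 + 0.1086·20 + 1.0625·86 = 127.7677
Output multipliers (column sums of L):
  Textiles: 2.0555
  Services: 1.6630
  Finance: 1.5372
  Energy: 1.6639
  Mining: 2.0949
  Construction: 1.7935
  Agriculture: 1.5750
  Electronics: 1.9152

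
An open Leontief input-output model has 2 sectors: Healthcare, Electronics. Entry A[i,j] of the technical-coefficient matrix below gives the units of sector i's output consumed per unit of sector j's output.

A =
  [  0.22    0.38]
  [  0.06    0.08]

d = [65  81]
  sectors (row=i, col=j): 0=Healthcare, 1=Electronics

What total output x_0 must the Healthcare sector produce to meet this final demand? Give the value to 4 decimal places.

130.3685

Form M = I − A:
  [  0.78   -0.38]
  [ -0.06    0.92]
Leontief inverse L = M⁻¹:
  [  1.3241    0.5469]
  [  0.0864    1.1226]
Total output x = L · d:
  x_0 = 1.3241·65 + 0.5469·81 = 130.3685
  x_1 = 0.0864·65 + 1.1226·81 = 96.5458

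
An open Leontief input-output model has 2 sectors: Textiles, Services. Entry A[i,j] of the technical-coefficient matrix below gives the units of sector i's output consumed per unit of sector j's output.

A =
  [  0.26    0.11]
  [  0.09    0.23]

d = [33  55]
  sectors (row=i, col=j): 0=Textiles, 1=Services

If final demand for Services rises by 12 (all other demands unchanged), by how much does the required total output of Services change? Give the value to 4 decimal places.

Form M = I − A:
  [  0.74   -0.11]
  [ -0.09    0.77]
Leontief inverse L = M⁻¹:
  [  1.3752    0.1965]
  [  0.1607    1.3217]
Total output x = L · d:
  x_0 = 1.3752·33 + 0.1965·55 = 56.1886
  x_1 = 0.1607·33 + 1.3217·55 = 77.9961
Δx_1 = L[1,1] · Δd_1 = 1.3217 · 12 = 15.8600

15.8600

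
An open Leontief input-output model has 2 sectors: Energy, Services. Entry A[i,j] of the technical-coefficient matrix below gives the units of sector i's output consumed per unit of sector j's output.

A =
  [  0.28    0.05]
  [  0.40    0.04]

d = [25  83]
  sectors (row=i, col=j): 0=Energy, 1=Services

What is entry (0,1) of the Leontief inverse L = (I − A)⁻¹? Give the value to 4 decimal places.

Form M = I − A:
  [  0.72   -0.05]
  [ -0.40    0.96]
Leontief inverse L = M⁻¹:
  [  1.4303    0.0745]
  [  0.5959    1.0727]
Total output x = L · d:
  x_0 = 1.4303·25 + 0.0745·83 = 41.9398
  x_1 = 0.5959·25 + 1.0727·83 = 103.9333

L[0,1] = 0.0745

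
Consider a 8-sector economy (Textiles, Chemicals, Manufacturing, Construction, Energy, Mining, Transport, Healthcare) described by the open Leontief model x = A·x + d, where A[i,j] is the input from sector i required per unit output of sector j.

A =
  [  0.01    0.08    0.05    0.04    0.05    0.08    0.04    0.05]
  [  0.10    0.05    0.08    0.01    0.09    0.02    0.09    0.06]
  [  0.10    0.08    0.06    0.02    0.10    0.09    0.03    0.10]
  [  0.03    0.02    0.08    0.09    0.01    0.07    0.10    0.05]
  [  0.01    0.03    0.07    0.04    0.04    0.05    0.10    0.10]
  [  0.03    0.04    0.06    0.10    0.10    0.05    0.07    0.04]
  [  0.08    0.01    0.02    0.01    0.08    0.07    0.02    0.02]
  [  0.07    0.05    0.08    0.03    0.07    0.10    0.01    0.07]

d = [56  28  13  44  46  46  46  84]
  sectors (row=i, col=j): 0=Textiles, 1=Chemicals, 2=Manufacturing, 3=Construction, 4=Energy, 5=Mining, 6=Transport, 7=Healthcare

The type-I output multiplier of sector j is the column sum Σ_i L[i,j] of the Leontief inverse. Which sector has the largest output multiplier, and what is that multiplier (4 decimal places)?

Form M = I − A:
  [  0.99   -0.08   -0.05   -0.04   -0.05   -0.08   -0.04   -0.05]
  [ -0.10    0.95   -0.08   -0.01   -0.09   -0.02   -0.09   -0.06]
  [ -0.10   -0.08    0.94   -0.02   -0.10   -0.09   -0.03   -0.10]
  [ -0.03   -0.02   -0.08    0.91   -0.01   -0.07   -0.10   -0.05]
  [ -0.01   -0.03   -0.07   -0.04    0.96   -0.05   -0.10   -0.10]
  [ -0.03   -0.04   -0.06   -0.10   -0.10    0.95   -0.07   -0.04]
  [ -0.08   -0.01   -0.02   -0.01   -0.08   -0.07    0.98   -0.02]
  [ -0.07   -0.05   -0.08   -0.03   -0.07   -0.10   -0.01    0.93]
Leontief inverse L = M⁻¹:
  [  1.0521    0.1130    0.0976    0.0723    0.1037    0.1274    0.0843    0.0967]
  [  0.1488    1.0933    0.1342    0.0427    0.1533    0.0821    0.1377    0.1182]
  [  0.1552    0.1317    1.1285    0.0651    0.1754    0.1613    0.0908    0.1694]
  [  0.0759    0.0551    0.1292    1.1274    0.0667    0.1273    0.1441    0.0979]
  [  0.0570    0.0648    0.1190    0.0723    1.0976    0.1066    0.1404    0.1495]
  [  0.0758    0.0772    0.1159    0.1401    0.1577    1.1096    0.1244    0.0964]
  [  0.1038    0.0364    0.0545    0.0365    0.1179    0.1071    1.0536    0.0557]
  [  0.1166    0.0940    0.1378    0.0706    0.1341    0.1605    0.0615    1.1289]
Total output x = L · d:
  x_0 = 1.0521·56 + 0.1130·28 + 0.0976·13 + 0.0723·44 + 0.1037·46 + 0.1274·46 + 0.0843·46 + 0.0967·84 = 89.1607
  x_1 = 0.1488·56 + 1.0933·28 + 0.1342·13 + 0.0427·44 + 0.1533·46 + 0.0821·46 + 0.1377·46 + 0.1182·84 = 69.6628
  x_2 = 0.1552·56 + 0.1317·28 + 1.1285·13 + 0.0651·44 + 0.1754·46 + 0.1613·46 + 0.0908·46 + 0.1694·84 = 63.8122
  x_3 = 0.0759·56 + 0.0551·28 + 0.1292·13 + 1.1274·44 + 0.0667·46 + 0.1273·46 + 0.1441·46 + 0.0979·84 = 80.8515
  x_4 = 0.0570·56 + 0.0648·28 + 0.1190·13 + 0.0723·44 + 1.0976·46 + 0.1066·46 + 0.1404·46 + 0.1495·84 = 84.1477
  x_5 = 0.0758·56 + 0.0772·28 + 0.1159·13 + 0.1401·44 + 0.1577·46 + 1.1096·46 + 0.1244·46 + 0.0964·84 = 86.1947
  x_6 = 0.1038·56 + 0.0364·28 + 0.0545·13 + 0.0365·44 + 0.1179·46 + 0.1071·46 + 1.0536·46 + 0.0557·84 = 72.6376
  x_7 = 0.1166·56 + 0.0940·28 + 0.1378·13 + 0.0706·44 + 0.1341·46 + 0.1605·46 + 0.0615·46 + 1.1289·84 = 125.2593
Output multipliers (column sums of L):
  Textiles: 1.7852
  Chemicals: 1.6654
  Manufacturing: 1.9168
  Construction: 1.6270
  Energy: 2.0064
  Mining: 1.9818
  Transport: 1.8367
  Healthcare: 1.9127

Energy (2.0064)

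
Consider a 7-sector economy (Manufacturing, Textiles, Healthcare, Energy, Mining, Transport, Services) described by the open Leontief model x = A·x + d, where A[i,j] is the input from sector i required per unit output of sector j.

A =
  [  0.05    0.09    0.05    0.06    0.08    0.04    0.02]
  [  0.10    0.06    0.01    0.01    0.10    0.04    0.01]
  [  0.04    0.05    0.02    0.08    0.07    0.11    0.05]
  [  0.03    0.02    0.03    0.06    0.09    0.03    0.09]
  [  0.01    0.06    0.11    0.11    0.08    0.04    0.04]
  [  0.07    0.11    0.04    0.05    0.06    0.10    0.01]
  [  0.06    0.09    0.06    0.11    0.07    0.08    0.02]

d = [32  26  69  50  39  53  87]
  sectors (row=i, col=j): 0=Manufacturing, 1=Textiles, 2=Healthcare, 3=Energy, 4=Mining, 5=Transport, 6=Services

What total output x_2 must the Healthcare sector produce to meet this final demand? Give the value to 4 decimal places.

103.6317

Form M = I − A:
  [  0.95   -0.09   -0.05   -0.06   -0.08   -0.04   -0.02]
  [ -0.10    0.94   -0.01   -0.01   -0.10   -0.04   -0.01]
  [ -0.04   -0.05    0.98   -0.08   -0.07   -0.11   -0.05]
  [ -0.03   -0.02   -0.03    0.94   -0.09   -0.03   -0.09]
  [ -0.01   -0.06   -0.11   -0.11    0.92   -0.04   -0.04]
  [ -0.07   -0.11   -0.04   -0.05   -0.06    0.90   -0.01]
  [ -0.06   -0.09   -0.06   -0.11   -0.07   -0.08    0.98]
Leontief inverse L = M⁻¹:
  [  1.0829    0.1317    0.0804    0.1021    0.1329    0.0770    0.0431]
  [  0.1272    1.0991    0.0399    0.0470    0.1447    0.0698    0.0268]
  [  0.0762    0.0992    1.0541    0.1272    0.1257    0.1531    0.0747]
  [  0.0573    0.0596    0.0624    1.1062    0.1373    0.0658    0.1128]
  [  0.0452    0.1053    0.1443    0.1627    1.1404    0.0868    0.0717]
  [  0.1105    0.1609    0.0721    0.0934    0.1188    1.1433    0.0327]
  [  0.1013    0.1424    0.0963    0.1618    0.1357    0.1274    1.0505]
Total output x = L · d:
  x_0 = 1.0829·32 + 0.1317·26 + 0.0804·69 + 0.1021·50 + 0.1329·39 + 0.0770·53 + 0.0431·87 = 61.7435
  x_1 = 0.1272·32 + 1.0991·26 + 0.0399·69 + 0.0470·50 + 0.1447·39 + 0.0698·53 + 0.0268·87 = 49.4206
  x_2 = 0.0762·32 + 0.0992·26 + 1.0541·69 + 0.1272·50 + 0.1257·39 + 0.1531·53 + 0.0747·87 = 103.6317
  x_3 = 0.0573·32 + 0.0596·26 + 0.0624·69 + 1.1062·50 + 0.1373·39 + 0.0658·53 + 0.1128·87 = 81.6566
  x_4 = 0.0452·32 + 0.1053·26 + 0.1443·69 + 0.1627·50 + 1.1404·39 + 0.0868·53 + 0.0717·87 = 77.5943
  x_5 = 0.1105·32 + 0.1609·26 + 0.0721·69 + 0.0934·50 + 0.1188·39 + 1.1433·53 + 0.0327·87 = 85.4370
  x_6 = 0.1013·32 + 0.1424·26 + 0.0963·69 + 0.1618·50 + 0.1357·39 + 0.1274·53 + 1.0505·87 = 125.1216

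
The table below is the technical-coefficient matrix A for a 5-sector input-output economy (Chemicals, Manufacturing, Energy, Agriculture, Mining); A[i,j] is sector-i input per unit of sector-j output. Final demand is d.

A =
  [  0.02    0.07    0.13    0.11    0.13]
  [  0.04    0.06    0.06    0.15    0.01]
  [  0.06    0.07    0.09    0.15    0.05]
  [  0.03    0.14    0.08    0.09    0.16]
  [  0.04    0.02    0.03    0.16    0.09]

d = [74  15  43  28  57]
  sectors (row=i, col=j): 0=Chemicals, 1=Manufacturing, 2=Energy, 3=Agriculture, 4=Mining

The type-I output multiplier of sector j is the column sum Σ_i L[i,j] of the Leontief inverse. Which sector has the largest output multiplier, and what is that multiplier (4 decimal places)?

Agriculture (2.1097)

Form M = I − A:
  [  0.98   -0.07   -0.13   -0.11   -0.13]
  [ -0.04    0.94   -0.06   -0.15   -0.01]
  [ -0.06   -0.07    0.91   -0.15   -0.05]
  [ -0.03   -0.14   -0.08    0.91   -0.16]
  [ -0.04   -0.02   -0.03   -0.16    0.91]
Leontief inverse L = M⁻¹:
  [  1.0516    0.1281    0.1840    0.2136    0.1993]
  [  0.0610    1.1100    0.1033    0.2188    0.0651]
  [  0.0877    0.1304    1.1452    0.2419    0.1194]
  [  0.0626    0.1986    0.1353    1.2019    0.2299]
  [  0.0615    0.0692    0.0719    0.2335    1.1534]
Total output x = L · d:
  x_0 = 1.0516·74 + 0.1281·15 + 0.1840·43 + 0.2136·28 + 0.1993·57 = 104.9910
  x_1 = 0.0610·74 + 1.1100·15 + 0.1033·43 + 0.2188·28 + 0.0651·57 = 35.4393
  x_2 = 0.0877·74 + 0.1304·15 + 1.1452·43 + 0.2419·28 + 0.1194·57 = 71.2702
  x_3 = 0.0626·74 + 0.1986·15 + 0.1353·43 + 1.2019·28 + 0.2299·57 = 60.1833
  x_4 = 0.0615·74 + 0.0692·15 + 0.0719·43 + 0.2335·28 + 1.1534·57 = 80.9625
Output multipliers (column sums of L):
  Chemicals: 1.3243
  Manufacturing: 1.6364
  Energy: 1.6397
  Agriculture: 2.1097
  Mining: 1.7671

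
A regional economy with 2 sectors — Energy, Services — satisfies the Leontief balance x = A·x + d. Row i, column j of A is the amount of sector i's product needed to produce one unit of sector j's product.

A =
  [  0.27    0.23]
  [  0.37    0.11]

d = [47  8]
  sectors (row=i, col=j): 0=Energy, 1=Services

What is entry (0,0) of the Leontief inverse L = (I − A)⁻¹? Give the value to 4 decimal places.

Form M = I − A:
  [  0.73   -0.23]
  [ -0.37    0.89]
Leontief inverse L = M⁻¹:
  [  1.5763    0.4074]
  [  0.6553    1.2930]
Total output x = L · d:
  x_0 = 1.5763·47 + 0.4074·8 = 77.3468
  x_1 = 0.6553·47 + 1.2930·8 = 41.1442

L[0,0] = 1.5763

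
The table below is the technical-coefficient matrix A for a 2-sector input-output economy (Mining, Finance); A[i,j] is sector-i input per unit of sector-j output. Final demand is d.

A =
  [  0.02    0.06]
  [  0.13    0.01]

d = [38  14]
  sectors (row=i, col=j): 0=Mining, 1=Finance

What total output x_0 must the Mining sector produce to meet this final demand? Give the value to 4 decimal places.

39.9626

Form M = I − A:
  [  0.98   -0.06]
  [ -0.13    0.99]
Leontief inverse L = M⁻¹:
  [  1.0287    0.0623]
  [  0.1351    1.0183]
Total output x = L · d:
  x_0 = 1.0287·38 + 0.0623·14 = 39.9626
  x_1 = 0.1351·38 + 1.0183·14 = 19.3890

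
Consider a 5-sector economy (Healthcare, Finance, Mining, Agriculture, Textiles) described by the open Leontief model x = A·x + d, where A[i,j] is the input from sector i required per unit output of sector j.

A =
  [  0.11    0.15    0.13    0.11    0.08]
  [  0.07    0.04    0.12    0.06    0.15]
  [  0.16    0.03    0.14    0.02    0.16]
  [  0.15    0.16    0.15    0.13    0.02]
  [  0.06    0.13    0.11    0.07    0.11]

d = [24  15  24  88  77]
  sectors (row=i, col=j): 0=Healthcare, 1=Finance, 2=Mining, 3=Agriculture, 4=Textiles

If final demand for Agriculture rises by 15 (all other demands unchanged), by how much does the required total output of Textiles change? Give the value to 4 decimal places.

2.1007

Form M = I − A:
  [  0.89   -0.15   -0.13   -0.11   -0.08]
  [ -0.07    0.96   -0.12   -0.06   -0.15]
  [ -0.16   -0.03    0.86   -0.02   -0.16]
  [ -0.15   -0.16   -0.15    0.87   -0.02]
  [ -0.06   -0.13   -0.11   -0.07    0.89]
Leontief inverse L = M⁻¹:
  [  1.2440    0.2654    0.2870    0.1993    0.2126]
  [  0.1696    1.1305    0.2373    0.1251    0.2512]
  [  0.2751    0.1367    1.2759    0.0960    0.2793]
  [  0.2969    0.2823    0.3186    1.2266    0.1591]
  [  0.1660    0.2221    0.2368    0.1400    1.2217]
Total output x = L · d:
  x_0 = 1.2440·24 + 0.2654·15 + 0.2870·24 + 0.1993·88 + 0.2126·77 = 74.6340
  x_1 = 0.1696·24 + 1.1305·15 + 0.2373·24 + 0.1251·88 + 0.2512·77 = 57.0755
  x_2 = 0.2751·24 + 0.1367·15 + 1.2759·24 + 0.0960·88 + 0.2793·77 = 69.2326
  x_3 = 0.2969·24 + 0.2823·15 + 0.3186·24 + 1.2266·88 + 0.1591·77 = 139.1952
  x_4 = 0.1660·24 + 0.2221·15 + 0.2368·24 + 0.1400·88 + 1.2217·77 = 119.3900
Δx_4 = L[4,3] · Δd_3 = 0.1400 · 15 = 2.1007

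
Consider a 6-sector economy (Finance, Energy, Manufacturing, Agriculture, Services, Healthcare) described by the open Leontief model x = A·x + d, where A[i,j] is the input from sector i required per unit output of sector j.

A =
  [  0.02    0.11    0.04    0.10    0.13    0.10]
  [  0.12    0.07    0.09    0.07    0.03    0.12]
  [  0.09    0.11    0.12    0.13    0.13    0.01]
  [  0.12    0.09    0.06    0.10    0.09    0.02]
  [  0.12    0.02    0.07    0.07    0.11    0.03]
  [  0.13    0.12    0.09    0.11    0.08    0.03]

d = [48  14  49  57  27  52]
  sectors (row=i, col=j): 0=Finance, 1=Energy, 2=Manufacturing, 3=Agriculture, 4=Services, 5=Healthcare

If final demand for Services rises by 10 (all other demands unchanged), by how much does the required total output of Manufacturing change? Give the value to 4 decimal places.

Form M = I − A:
  [  0.98   -0.11   -0.04   -0.10   -0.13   -0.10]
  [ -0.12    0.93   -0.09   -0.07   -0.03   -0.12]
  [ -0.09   -0.11    0.88   -0.13   -0.13   -0.01]
  [ -0.12   -0.09   -0.06    0.90   -0.09   -0.02]
  [ -0.12   -0.02   -0.07   -0.07    0.89   -0.03]
  [ -0.13   -0.12   -0.09   -0.11   -0.08    0.97]
Leontief inverse L = M⁻¹:
  [  1.1250    0.1898    0.1167    0.1923    0.2208    0.1515]
  [  0.2178    1.1629    0.1686    0.1705    0.1287    0.1755]
  [  0.2052    0.2052    1.2099    0.2413    0.2444    0.0716]
  [  0.2105    0.1689    0.1300    1.1897    0.1824    0.0741]
  [  0.1973    0.0884    0.1308    0.1496    1.1962    0.0727]
  [  0.2369    0.2148    0.1743    0.2165    0.1875    1.0940]
Total output x = L · d:
  x_0 = 1.1250·48 + 0.1898·14 + 0.1167·49 + 0.1923·57 + 0.2208·27 + 0.1515·52 = 87.1788
  x_1 = 0.2178·48 + 1.1629·14 + 0.1686·49 + 0.1705·57 + 0.1287·27 + 0.1755·52 = 57.3176
  x_2 = 0.2052·48 + 0.2052·14 + 1.2099·49 + 0.2413·57 + 0.2444·27 + 0.0716·52 = 96.0818
  x_3 = 0.2105·48 + 0.1689·14 + 0.1300·49 + 1.1897·57 + 0.1824·27 + 0.0741·52 = 95.4265
  x_4 = 0.1973·48 + 0.0884·14 + 0.1308·49 + 0.1496·57 + 1.1962·27 + 0.0727·52 = 61.7187
  x_5 = 0.2369·48 + 0.2148·14 + 0.1743·49 + 0.2165·57 + 0.1875·27 + 1.0940·52 = 97.2094
Δx_2 = L[2,4] · Δd_4 = 0.2444 · 10 = 2.4445

2.4445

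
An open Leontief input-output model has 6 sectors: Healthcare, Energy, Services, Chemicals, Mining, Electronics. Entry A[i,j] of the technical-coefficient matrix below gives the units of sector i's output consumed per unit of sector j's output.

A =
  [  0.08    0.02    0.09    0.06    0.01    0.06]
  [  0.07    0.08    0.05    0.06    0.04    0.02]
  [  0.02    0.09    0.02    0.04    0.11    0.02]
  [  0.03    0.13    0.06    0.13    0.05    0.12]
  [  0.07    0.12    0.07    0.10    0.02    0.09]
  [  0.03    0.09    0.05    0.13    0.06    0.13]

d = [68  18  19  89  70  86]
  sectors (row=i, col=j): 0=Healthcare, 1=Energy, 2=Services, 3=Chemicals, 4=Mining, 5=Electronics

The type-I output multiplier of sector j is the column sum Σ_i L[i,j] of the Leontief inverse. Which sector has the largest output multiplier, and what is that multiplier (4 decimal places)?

Energy (1.9053)

Form M = I − A:
  [  0.92   -0.02   -0.09   -0.06   -0.01   -0.06]
  [ -0.07    0.92   -0.05   -0.06   -0.04   -0.02]
  [ -0.02   -0.09    0.98   -0.04   -0.11   -0.02]
  [ -0.03   -0.13   -0.06    0.87   -0.05   -0.12]
  [ -0.07   -0.12   -0.07   -0.10    0.98   -0.09]
  [ -0.03   -0.09   -0.05   -0.13   -0.06    0.87]
Leontief inverse L = M⁻¹:
  [  1.1041    0.0653    0.1190    0.1053    0.0387    0.0989]
  [  0.0975    1.1254    0.0802    0.1037    0.0646    0.0554]
  [  0.0479    0.1383    1.0493    0.0846    0.1316    0.0559]
  [  0.0717    0.2146    0.1083    1.2134    0.0952    0.1896]
  [  0.1079    0.1900    0.1132    0.1696    1.0596    0.1474]
  [  0.0691    0.1718    0.0967    0.2122    0.1029    1.2003]
Total output x = L · d:
  x_0 = 1.1041·68 + 0.0653·18 + 0.1190·19 + 0.1053·89 + 0.0387·70 + 0.0989·86 = 99.1083
  x_1 = 0.0975·68 + 1.1254·18 + 0.0802·19 + 0.1037·89 + 0.0646·70 + 0.0554·86 = 46.9318
  x_2 = 0.0479·68 + 0.1383·18 + 1.0493·19 + 0.0846·89 + 0.1316·70 + 0.0559·86 = 47.2333
  x_3 = 0.0717·68 + 0.2146·18 + 0.1083·19 + 1.2134·89 + 0.0952·70 + 0.1896·86 = 141.7515
  x_4 = 0.1079·68 + 0.1900·18 + 0.1132·19 + 0.1696·89 + 1.0596·70 + 0.1474·86 = 114.8525
  x_5 = 0.0691·68 + 0.1718·18 + 0.0967·19 + 0.2122·89 + 0.1029·70 + 1.2003·86 = 138.9398
Output multipliers (column sums of L):
  Healthcare: 1.4981
  Energy: 1.9053
  Services: 1.5666
  Chemicals: 1.8889
  Mining: 1.4927
  Electronics: 1.7475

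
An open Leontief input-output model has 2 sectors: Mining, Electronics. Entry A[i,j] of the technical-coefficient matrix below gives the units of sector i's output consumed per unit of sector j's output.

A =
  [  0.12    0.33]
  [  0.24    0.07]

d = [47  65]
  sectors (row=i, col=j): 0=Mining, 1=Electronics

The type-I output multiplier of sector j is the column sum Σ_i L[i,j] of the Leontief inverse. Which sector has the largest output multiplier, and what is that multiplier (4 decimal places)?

Form M = I − A:
  [  0.88   -0.33]
  [ -0.24    0.93]
Leontief inverse L = M⁻¹:
  [  1.2581    0.4464]
  [  0.3247    1.1905]
Total output x = L · d:
  x_0 = 1.2581·47 + 0.4464·65 = 88.1494
  x_1 = 0.3247·47 + 1.1905·65 = 92.6407
Output multipliers (column sums of L):
  Mining: 1.5828
  Electronics: 1.6369

Electronics (1.6369)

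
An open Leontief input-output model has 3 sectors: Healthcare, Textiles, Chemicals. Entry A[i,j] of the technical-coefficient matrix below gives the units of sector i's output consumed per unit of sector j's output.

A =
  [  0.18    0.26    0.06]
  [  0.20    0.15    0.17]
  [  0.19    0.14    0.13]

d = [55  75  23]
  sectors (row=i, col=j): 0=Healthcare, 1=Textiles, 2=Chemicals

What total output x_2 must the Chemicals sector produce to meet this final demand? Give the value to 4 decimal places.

Form M = I − A:
  [  0.82   -0.26   -0.06]
  [ -0.20    0.85   -0.17]
  [ -0.19   -0.14    0.87]
Leontief inverse L = M⁻¹:
  [  1.3714    0.4495    0.1824]
  [  0.3953    1.3452    0.2901]
  [  0.3631    0.3146    1.2359]
Total output x = L · d:
  x_0 = 1.3714·55 + 0.4495·75 + 0.1824·23 = 113.3396
  x_1 = 0.3953·55 + 1.3452·75 + 0.2901·23 = 129.3027
  x_2 = 0.3631·55 + 0.3146·75 + 1.2359·23 = 71.9965

71.9965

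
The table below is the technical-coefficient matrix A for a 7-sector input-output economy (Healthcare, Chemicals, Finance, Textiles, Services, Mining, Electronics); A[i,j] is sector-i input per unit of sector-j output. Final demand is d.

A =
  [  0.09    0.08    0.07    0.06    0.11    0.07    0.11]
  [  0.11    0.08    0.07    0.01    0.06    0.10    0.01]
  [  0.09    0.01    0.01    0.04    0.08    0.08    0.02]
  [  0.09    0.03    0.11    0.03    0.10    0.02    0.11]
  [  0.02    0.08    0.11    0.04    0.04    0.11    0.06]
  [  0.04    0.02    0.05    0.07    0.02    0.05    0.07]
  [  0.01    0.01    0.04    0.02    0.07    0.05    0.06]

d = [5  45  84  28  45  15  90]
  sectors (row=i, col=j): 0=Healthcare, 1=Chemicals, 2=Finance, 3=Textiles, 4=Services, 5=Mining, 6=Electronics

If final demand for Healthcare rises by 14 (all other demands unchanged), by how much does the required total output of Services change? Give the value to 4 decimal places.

0.9440

Form M = I − A:
  [  0.91   -0.08   -0.07   -0.06   -0.11   -0.07   -0.11]
  [ -0.11    0.92   -0.07   -0.01   -0.06   -0.10   -0.01]
  [ -0.09   -0.01    0.99   -0.04   -0.08   -0.08   -0.02]
  [ -0.09   -0.03   -0.11    0.97   -0.10   -0.02   -0.11]
  [ -0.02   -0.08   -0.11   -0.04    0.96   -0.11   -0.06]
  [ -0.04   -0.02   -0.05   -0.07   -0.02    0.95   -0.07]
  [ -0.01   -0.01   -0.04   -0.02   -0.07   -0.05    0.94]
Leontief inverse L = M⁻¹:
  [  1.1491    0.1249    0.1347    0.0989    0.1765    0.1407    0.1720]
  [  0.1609    1.1172    0.1176    0.0433    0.1100    0.1560    0.0569]
  [  0.1235    0.0378    1.0505    0.0661    0.1179    0.1198    0.0614]
  [  0.1375    0.0655    0.1604    1.0623    0.1572    0.0795    0.1605]
  [  0.0674    0.1090    0.1534    0.0702    1.0871    0.1621    0.1020]
  [  0.0721    0.0398    0.0834    0.0910    0.0575    1.0833    0.1056]
  [  0.0310    0.0265    0.0667    0.0370    0.0954    0.0796    1.0855]
Total output x = L · d:
  x_0 = 1.1491·5 + 0.1249·45 + 0.1347·84 + 0.0989·28 + 0.1765·45 + 0.1407·15 + 0.1720·90 = 50.9810
  x_1 = 0.1609·5 + 1.1172·45 + 0.1176·84 + 0.0433·28 + 0.1100·45 + 0.1560·15 + 0.0569·90 = 74.5766
  x_2 = 0.1235·5 + 0.0378·45 + 1.0505·84 + 0.0661·28 + 0.1179·45 + 0.1198·15 + 0.0614·90 = 105.0438
  x_3 = 0.1375·5 + 0.0655·45 + 0.1604·84 + 1.0623·28 + 0.1572·45 + 0.0795·15 + 0.1605·90 = 69.5585
  x_4 = 0.0674·5 + 0.1090·45 + 0.1534·84 + 0.0702·28 + 1.0871·45 + 0.1621·15 + 0.1020·90 = 80.6230
  x_5 = 0.0721·5 + 0.0398·45 + 0.0834·84 + 0.0910·28 + 0.0575·45 + 1.0833·15 + 0.1056·90 = 40.0485
  x_6 = 0.0310·5 + 0.0265·45 + 0.0667·84 + 0.0370·28 + 0.0954·45 + 0.0796·15 + 1.0855·90 = 111.1644
Δx_4 = L[4,0] · Δd_0 = 0.0674 · 14 = 0.9440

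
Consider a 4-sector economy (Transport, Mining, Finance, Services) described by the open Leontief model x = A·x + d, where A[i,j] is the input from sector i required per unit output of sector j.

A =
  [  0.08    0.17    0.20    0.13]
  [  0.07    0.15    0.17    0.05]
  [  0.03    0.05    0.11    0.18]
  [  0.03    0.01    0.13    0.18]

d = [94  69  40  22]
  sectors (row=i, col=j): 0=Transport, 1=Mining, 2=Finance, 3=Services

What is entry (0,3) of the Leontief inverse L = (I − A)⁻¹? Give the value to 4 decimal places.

L[0,3] = 0.2681

Form M = I − A:
  [  0.92   -0.17   -0.20   -0.13]
  [ -0.07    0.85   -0.17   -0.05]
  [ -0.03   -0.05    0.89   -0.18]
  [ -0.03   -0.01   -0.13    0.82]
Leontief inverse L = M⁻¹:
  [  1.1257    0.2483    0.3395    0.2681]
  [  0.1066    1.2160    0.2784    0.1522]
  [  0.0543    0.0842    1.1921    0.2754]
  [  0.0511    0.0373    0.2048    1.2748]
Total output x = L · d:
  x_0 = 1.1257·94 + 0.2483·69 + 0.3395·40 + 0.2681·22 = 142.4227
  x_1 = 0.1066·94 + 1.2160·69 + 0.2784·40 + 0.1522·22 = 108.4018
  x_2 = 0.0543·94 + 0.0842·69 + 1.1921·40 + 0.2754·22 = 64.6550
  x_3 = 0.0511·94 + 0.0373·69 + 0.2048·40 + 1.2748·22 = 43.6120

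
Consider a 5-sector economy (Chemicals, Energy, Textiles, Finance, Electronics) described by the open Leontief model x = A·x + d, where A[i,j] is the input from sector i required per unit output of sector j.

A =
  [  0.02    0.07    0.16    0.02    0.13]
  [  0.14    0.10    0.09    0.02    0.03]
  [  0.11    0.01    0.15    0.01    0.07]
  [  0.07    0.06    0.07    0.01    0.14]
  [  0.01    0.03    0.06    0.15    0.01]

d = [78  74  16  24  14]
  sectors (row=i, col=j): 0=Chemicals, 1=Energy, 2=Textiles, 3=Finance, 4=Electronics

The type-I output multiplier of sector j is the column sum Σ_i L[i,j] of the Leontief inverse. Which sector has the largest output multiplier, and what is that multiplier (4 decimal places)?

Form M = I − A:
  [  0.98   -0.07   -0.16   -0.02   -0.13]
  [ -0.14    0.90   -0.09   -0.02   -0.03]
  [ -0.11   -0.01    0.85   -0.01   -0.07]
  [ -0.07   -0.06   -0.07    0.99   -0.14]
  [ -0.01   -0.03   -0.06   -0.15    0.99]
Leontief inverse L = M⁻¹:
  [  1.0646    0.0942    0.2263    0.0508    0.1658]
  [  0.1837    1.1324    0.1631    0.0397    0.0756]
  [  0.1445    0.0306    1.2174    0.0326    0.1106]
  [  0.1024    0.0845    0.1261    1.0412    0.1722]
  [  0.0406    0.0499    0.1001    0.1615    1.0469]
Total output x = L · d:
  x_0 = 1.0646·78 + 0.0942·74 + 0.2263·16 + 0.0508·24 + 0.1658·14 = 97.1727
  x_1 = 0.1837·78 + 1.1324·74 + 0.1631·16 + 0.0397·24 + 0.0756·14 = 102.7423
  x_2 = 0.1445·78 + 0.0306·74 + 1.2174·16 + 0.0326·24 + 0.1106·14 = 35.3441
  x_3 = 0.1024·78 + 0.0845·74 + 0.1261·16 + 1.0412·24 + 0.1722·14 = 43.6563
  x_4 = 0.0406·78 + 0.0499·74 + 0.1001·16 + 0.1615·24 + 1.0469·14 = 26.9930
Output multipliers (column sums of L):
  Chemicals: 1.5357
  Energy: 1.3917
  Textiles: 1.8330
  Finance: 1.3258
  Electronics: 1.5710

Textiles (1.8330)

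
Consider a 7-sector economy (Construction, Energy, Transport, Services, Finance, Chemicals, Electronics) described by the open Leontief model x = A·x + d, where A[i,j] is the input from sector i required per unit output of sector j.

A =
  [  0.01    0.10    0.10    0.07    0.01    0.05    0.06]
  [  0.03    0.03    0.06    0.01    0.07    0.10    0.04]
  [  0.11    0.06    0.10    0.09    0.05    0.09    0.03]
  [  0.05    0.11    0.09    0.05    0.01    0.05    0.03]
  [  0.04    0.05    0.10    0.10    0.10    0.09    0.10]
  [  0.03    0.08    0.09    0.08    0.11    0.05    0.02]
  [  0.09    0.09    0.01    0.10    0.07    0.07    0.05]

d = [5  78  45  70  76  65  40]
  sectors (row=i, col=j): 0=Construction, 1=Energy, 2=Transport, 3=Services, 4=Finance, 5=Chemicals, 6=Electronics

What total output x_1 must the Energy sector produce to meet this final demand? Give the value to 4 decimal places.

Form M = I − A:
  [  0.99   -0.10   -0.10   -0.07   -0.01   -0.05   -0.06]
  [ -0.03    0.97   -0.06   -0.01   -0.07   -0.10   -0.04]
  [ -0.11   -0.06    0.90   -0.09   -0.05   -0.09   -0.03]
  [ -0.05   -0.11   -0.09    0.95   -0.01   -0.05   -0.03]
  [ -0.04   -0.05   -0.10   -0.10    0.90   -0.09   -0.10]
  [ -0.03   -0.08   -0.09   -0.08   -0.11    0.95   -0.02]
  [ -0.09   -0.09   -0.01   -0.10   -0.07   -0.07    0.95]
Leontief inverse L = M⁻¹:
  [  1.0513    0.1509    0.1559    0.1175    0.0530    0.1038    0.0892]
  [  0.0635    1.0755    0.1127    0.0584    0.1146    0.1463    0.0698]
  [  0.1588    0.1323    1.1814    0.1569    0.1043    0.1577    0.0722]
  [  0.0868    0.1586    0.1461    1.0946    0.0506    0.1018    0.0588]
  [  0.0994    0.1299    0.1856    0.1789    1.1667    0.1675    0.1496]
  [  0.0751    0.1395    0.1618    0.1397    0.1631    1.1139    0.0608]
  [  0.1293    0.1541    0.0789    0.1570    0.1203    0.1305    1.0901]
Total output x = L · d:
  x_0 = 1.0513·5 + 0.1509·78 + 0.1559·45 + 0.1175·70 + 0.0530·76 + 0.1038·65 + 0.0892·40 = 46.6079
  x_1 = 0.0635·5 + 1.0755·78 + 0.1127·45 + 0.0584·70 + 0.1146·76 + 0.1463·65 + 0.0698·40 = 114.3823
  x_2 = 0.1588·5 + 0.1323·78 + 1.1814·45 + 0.1569·70 + 0.1043·76 + 0.1577·65 + 0.0722·40 = 96.3203
  x_3 = 0.0868·5 + 0.1586·78 + 0.1461·45 + 1.0946·70 + 0.0506·76 + 0.1018·65 + 0.0588·40 = 108.8232
  x_4 = 0.0994·5 + 0.1299·78 + 0.1856·45 + 0.1789·70 + 1.1667·76 + 0.1675·65 + 0.1496·40 = 137.0451
  x_5 = 0.0751·5 + 0.1395·78 + 0.1618·45 + 0.1397·70 + 0.1631·76 + 1.1139·65 + 0.0608·40 = 115.5444
  x_6 = 0.1293·5 + 0.1541·78 + 0.0789·45 + 0.1570·70 + 0.1203·76 + 0.1305·65 + 1.0901·40 = 88.4378

114.3823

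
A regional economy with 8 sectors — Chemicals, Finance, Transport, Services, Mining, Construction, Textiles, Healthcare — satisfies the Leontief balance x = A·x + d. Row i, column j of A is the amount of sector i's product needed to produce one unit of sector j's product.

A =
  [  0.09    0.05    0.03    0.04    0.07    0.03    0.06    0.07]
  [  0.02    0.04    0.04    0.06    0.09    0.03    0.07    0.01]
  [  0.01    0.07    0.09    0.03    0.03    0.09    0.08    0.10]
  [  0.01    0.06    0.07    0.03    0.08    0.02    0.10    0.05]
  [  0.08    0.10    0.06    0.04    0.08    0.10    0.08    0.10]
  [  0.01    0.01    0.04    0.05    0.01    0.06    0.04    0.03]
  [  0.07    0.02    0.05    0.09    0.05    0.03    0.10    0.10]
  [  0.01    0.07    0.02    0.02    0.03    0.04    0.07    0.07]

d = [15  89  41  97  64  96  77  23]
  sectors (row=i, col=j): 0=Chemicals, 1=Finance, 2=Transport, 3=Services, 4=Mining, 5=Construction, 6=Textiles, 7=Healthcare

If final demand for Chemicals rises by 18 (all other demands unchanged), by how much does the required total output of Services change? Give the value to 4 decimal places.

0.7215

Form M = I − A:
  [  0.91   -0.05   -0.03   -0.04   -0.07   -0.03   -0.06   -0.07]
  [ -0.02    0.96   -0.04   -0.06   -0.09   -0.03   -0.07   -0.01]
  [ -0.01   -0.07    0.91   -0.03   -0.03   -0.09   -0.08   -0.10]
  [ -0.01   -0.06   -0.07    0.97   -0.08   -0.02   -0.10   -0.05]
  [ -0.08   -0.10   -0.06   -0.04    0.92   -0.10   -0.08   -0.10]
  [ -0.01   -0.01   -0.04   -0.05   -0.01    0.94   -0.04   -0.03]
  [ -0.07   -0.02   -0.05   -0.09   -0.05   -0.03    0.90   -0.10]
  [ -0.01   -0.07   -0.02   -0.02   -0.03   -0.04   -0.07    0.93]
Leontief inverse L = M⁻¹:
  [  1.1239    0.0923    0.0668    0.0760    0.1146    0.0681    0.1194    0.1242]
  [  0.0476    1.0762    0.0753    0.0921    0.1286    0.0651    0.1226    0.0573]
  [  0.0362    0.1120    1.1323    0.0698    0.0711    0.1335    0.1440    0.1569]
  [  0.0401    0.1012    0.1097    1.0675    0.1222    0.0604    0.1607    0.1057]
  [  0.1219    0.1566    0.1126    0.0918    1.1393    0.1554    0.1621    0.1729]
  [  0.0229    0.0303    0.0622    0.0696    0.0304    1.0810    0.0724    0.0584]
  [  0.1054    0.0680    0.0942    0.1313    0.0990    0.0723    1.1712    0.1648]
  [  0.0302    0.0981    0.0465    0.0480    0.0606    0.0667    0.1136    1.1071]
Total output x = L · d:
  x_0 = 1.1239·15 + 0.0923·89 + 0.0668·41 + 0.0760·97 + 0.1146·64 + 0.0681·96 + 0.1194·77 + 0.1242·23 = 61.1092
  x_1 = 0.0476·15 + 1.0762·89 + 0.0753·41 + 0.0921·97 + 0.1286·64 + 0.0651·96 + 0.1226·77 + 0.0573·23 = 133.7454
  x_2 = 0.0362·15 + 0.1120·89 + 1.1323·41 + 0.0698·97 + 0.0711·64 + 0.1335·96 + 0.1440·77 + 0.1569·23 = 95.7739
  x_3 = 0.0401·15 + 0.1012·89 + 0.1097·41 + 1.0675·97 + 0.1222·64 + 0.0604·96 + 0.1607·77 + 0.1057·23 = 146.0689
  x_4 = 0.1219·15 + 0.1566·89 + 0.1126·41 + 0.0918·97 + 1.1393·64 + 0.1554·96 + 0.1621·77 + 0.1729·23 = 133.5802
  x_5 = 0.0229·15 + 0.0303·89 + 0.0622·41 + 0.0696·97 + 0.0304·64 + 1.0810·96 + 0.0724·77 + 0.0584·23 = 124.9845
  x_6 = 0.1054·15 + 0.0680·89 + 0.0942·41 + 0.1313·97 + 0.0990·64 + 0.0723·96 + 1.1712·77 + 0.1648·23 = 131.4886
  x_7 = 0.0302·15 + 0.0981·89 + 0.0465·41 + 0.0480·97 + 0.0606·64 + 0.0667·96 + 0.1136·77 + 1.1071·23 = 60.2378
Δx_3 = L[3,0] · Δd_0 = 0.0401 · 18 = 0.7215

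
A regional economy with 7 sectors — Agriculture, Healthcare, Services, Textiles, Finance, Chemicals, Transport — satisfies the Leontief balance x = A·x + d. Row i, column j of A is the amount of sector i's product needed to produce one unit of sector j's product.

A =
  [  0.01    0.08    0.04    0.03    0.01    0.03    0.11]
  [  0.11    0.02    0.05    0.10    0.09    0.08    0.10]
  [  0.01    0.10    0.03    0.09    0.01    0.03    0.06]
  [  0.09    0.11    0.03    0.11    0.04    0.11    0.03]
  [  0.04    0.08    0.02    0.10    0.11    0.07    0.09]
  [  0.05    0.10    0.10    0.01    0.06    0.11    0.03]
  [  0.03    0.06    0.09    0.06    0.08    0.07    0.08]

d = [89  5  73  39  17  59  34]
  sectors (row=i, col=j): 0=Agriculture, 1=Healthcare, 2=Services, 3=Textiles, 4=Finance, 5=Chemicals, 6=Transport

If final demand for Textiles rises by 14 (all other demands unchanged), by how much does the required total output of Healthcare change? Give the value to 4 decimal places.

Form M = I − A:
  [  0.99   -0.08   -0.04   -0.03   -0.01   -0.03   -0.11]
  [ -0.11    0.98   -0.05   -0.10   -0.09   -0.08   -0.10]
  [ -0.01   -0.10    0.97   -0.09   -0.01   -0.03   -0.06]
  [ -0.09   -0.11   -0.03    0.89   -0.04   -0.11   -0.03]
  [ -0.04   -0.08   -0.02   -0.10    0.89   -0.07   -0.09]
  [ -0.05   -0.10   -0.10   -0.01   -0.06    0.89   -0.03]
  [ -0.03   -0.06   -0.09   -0.06   -0.08   -0.07    0.92]
Leontief inverse L = M⁻¹:
  [  1.0411    0.1212    0.0740    0.0725    0.0466    0.0730    0.1518]
  [  0.1576    1.1009    0.1032    0.1692    0.1475    0.1537    0.1702]
  [  0.0487    0.1465    1.0635    0.1389    0.0482    0.0797    0.1030]
  [  0.1444    0.1848    0.0818    1.1768    0.0952    0.1848    0.0964]
  [  0.0930    0.1543    0.0709    0.1717    1.1727    0.1452    0.1576]
  [  0.0920    0.1638    0.1455    0.0677    0.1092    1.1703    0.0893]
  [  0.0735    0.1280    0.1358    0.1238    0.1323    0.1339    1.1399]
Total output x = L · d:
  x_0 = 1.0411·89 + 0.1212·5 + 0.0740·73 + 0.0725·39 + 0.0466·17 + 0.0730·59 + 0.1518·34 = 111.7539
  x_1 = 0.1576·89 + 1.1009·5 + 0.1032·73 + 0.1692·39 + 0.1475·17 + 0.1537·59 + 0.1702·34 = 51.0246
  x_2 = 0.0487·89 + 0.1465·5 + 1.0635·73 + 0.1389·39 + 0.0482·17 + 0.0797·59 + 0.1030·34 = 97.1481
  x_3 = 0.1444·89 + 0.1848·5 + 0.0818·73 + 1.1768·39 + 0.0952·17 + 0.1848·59 + 0.0964·34 = 81.4431
  x_4 = 0.0930·89 + 0.1543·5 + 0.0709·73 + 0.1717·39 + 1.1727·17 + 0.1452·59 + 0.1576·34 = 54.7740
  x_5 = 0.0920·89 + 0.1638·5 + 0.1455·73 + 0.0677·39 + 0.1092·17 + 1.1703·59 + 0.0893·34 = 96.2142
  x_6 = 0.0735·89 + 0.1280·5 + 0.1358·73 + 0.1238·39 + 0.1323·17 + 0.1339·59 + 1.1399·34 = 70.8271
Δx_1 = L[1,3] · Δd_3 = 0.1692 · 14 = 2.3691

2.3691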